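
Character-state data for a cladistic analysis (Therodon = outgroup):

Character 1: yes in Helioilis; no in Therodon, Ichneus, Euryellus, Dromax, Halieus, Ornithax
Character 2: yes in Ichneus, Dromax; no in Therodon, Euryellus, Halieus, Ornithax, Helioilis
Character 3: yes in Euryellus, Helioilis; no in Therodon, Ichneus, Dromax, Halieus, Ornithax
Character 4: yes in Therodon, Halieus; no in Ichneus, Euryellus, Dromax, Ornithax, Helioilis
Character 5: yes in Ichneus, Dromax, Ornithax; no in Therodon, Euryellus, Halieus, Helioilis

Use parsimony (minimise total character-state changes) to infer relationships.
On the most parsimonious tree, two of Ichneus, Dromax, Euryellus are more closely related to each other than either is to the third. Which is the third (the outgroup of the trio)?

Euryellus

Character polarity is set by the outgroup: the derived state is whichever differs from the outgroup's state, so for Character 4 the derived state is 'no', and for the remaining characters it is 'yes'.
Character 1: derived state 'yes' in Helioilis only — an autapomorphy, so it tells us nothing about relationships among taxa.
Character 2 (derived state 'yes') is shared by Dromax and Ichneus — a synapomorphy uniting that clade.
Character 3: derived state 'yes' in Euryellus and Helioilis only — synapomorphy for {Euryellus, Helioilis}.
Character 4 (derived state 'no') is shared by Dromax, Euryellus, Helioilis, Ichneus, and Ornithax — a synapomorphy uniting that clade.
Character 5 (derived state 'yes') is shared by Dromax, Ichneus, and Ornithax — a synapomorphy uniting that clade.
Most parsimonious ingroup topology: ((((Ichneus,Dromax),Ornithax),(Euryellus,Helioilis)),Halieus).
Ichneus and Dromax share a more recent common ancestor with each other than either does with Euryellus, so Euryellus is the least closely related of the three.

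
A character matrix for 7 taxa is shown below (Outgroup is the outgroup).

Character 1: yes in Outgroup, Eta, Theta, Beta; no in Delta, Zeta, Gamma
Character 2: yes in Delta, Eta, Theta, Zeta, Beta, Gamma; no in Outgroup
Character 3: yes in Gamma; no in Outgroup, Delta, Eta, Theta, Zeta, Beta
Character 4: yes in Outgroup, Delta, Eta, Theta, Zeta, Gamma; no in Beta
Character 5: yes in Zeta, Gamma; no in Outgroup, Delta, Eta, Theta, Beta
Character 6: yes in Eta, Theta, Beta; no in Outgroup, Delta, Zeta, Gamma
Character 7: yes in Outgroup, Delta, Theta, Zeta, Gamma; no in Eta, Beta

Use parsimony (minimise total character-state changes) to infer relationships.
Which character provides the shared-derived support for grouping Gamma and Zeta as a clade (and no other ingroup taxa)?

Character 5

Character polarity is set by the outgroup: the derived state is whichever differs from the outgroup's state, so for Character 1, Character 4, Character 7 the derived state is 'no', and for the remaining characters it is 'yes'.
Character 1: derived state 'no' in Delta, Gamma, and Zeta only — synapomorphy for {Delta, Gamma, Zeta}.
Character 2 (derived state 'yes') is shared by all ingroup taxa — unites the whole ingroup.
Character 3: derived state 'yes' in Gamma only — an autapomorphy, so it tells us nothing about relationships among taxa.
Character 4 (derived state 'no') is unique to Beta (autapomorphy; uninformative for grouping).
Character 5: derived state 'yes' in Gamma and Zeta only — synapomorphy for {Gamma, Zeta}.
Only Beta, Eta, and Theta show the derived state 'yes' for Character 6, supporting them as a clade.
Character 7 (derived state 'no') is shared by Beta and Eta — a synapomorphy uniting that clade.
Most parsimonious ingroup topology: ((Delta,(Zeta,Gamma)),((Eta,Beta),Theta)).
The clade {Gamma, Zeta} is supported by Character 5: its derived state 'yes' occurs in exactly those taxa and in no other taxon (including the outgroup).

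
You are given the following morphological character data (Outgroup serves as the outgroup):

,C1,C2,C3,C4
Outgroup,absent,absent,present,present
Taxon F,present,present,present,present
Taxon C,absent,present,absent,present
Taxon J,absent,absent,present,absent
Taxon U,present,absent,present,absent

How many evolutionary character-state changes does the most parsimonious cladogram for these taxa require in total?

5

Character polarity is set by the outgroup: the derived state is whichever differs from the outgroup's state, so for C3, C4 the derived state is 'absent', and for the remaining characters it is 'present'.
C1 groups Taxon F and Taxon U, which is incompatible with the clades supported by the remaining characters; treating it as convergent (homoplasy) costs fewer steps than any alternative tree.
Only Taxon C and Taxon F show the derived state 'present' for C2, supporting them as a clade.
C3: derived state 'absent' in Taxon C only — an autapomorphy, so it tells us nothing about relationships among taxa.
C4 (derived state 'absent') is shared by Taxon J and Taxon U — a synapomorphy uniting that clade.
Most parsimonious ingroup topology: ((Taxon F,Taxon C),(Taxon J,Taxon U)).
Changes per character on this tree: C1: 2; C2: 1; C3: 1; C4: 1.
Total = 5.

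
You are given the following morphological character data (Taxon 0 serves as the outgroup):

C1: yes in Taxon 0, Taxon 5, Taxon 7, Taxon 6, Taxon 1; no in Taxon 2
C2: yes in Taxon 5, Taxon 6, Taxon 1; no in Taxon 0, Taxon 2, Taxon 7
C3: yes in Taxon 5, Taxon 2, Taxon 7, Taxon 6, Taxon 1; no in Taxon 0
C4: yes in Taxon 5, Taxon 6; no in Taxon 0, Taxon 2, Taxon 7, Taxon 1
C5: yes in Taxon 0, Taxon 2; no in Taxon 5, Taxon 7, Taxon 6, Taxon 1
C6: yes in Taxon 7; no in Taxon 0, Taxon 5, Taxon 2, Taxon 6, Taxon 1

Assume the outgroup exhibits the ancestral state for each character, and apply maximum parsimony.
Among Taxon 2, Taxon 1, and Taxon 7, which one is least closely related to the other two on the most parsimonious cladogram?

Character polarity is set by the outgroup: the derived state is whichever differs from the outgroup's state, so for C1, C5 the derived state is 'no', and for the remaining characters it is 'yes'.
C1 (derived state 'no') is unique to Taxon 2 (autapomorphy; uninformative for grouping).
C2: derived state 'yes' in Taxon 1, Taxon 5, and Taxon 6 only — synapomorphy for {Taxon 1, Taxon 5, Taxon 6}.
All ingroup taxa share the derived state 'yes' for C3; it defines the ingroup but does not resolve relationships within it.
C4 (derived state 'yes') is shared by Taxon 5 and Taxon 6 — a synapomorphy uniting that clade.
Only Taxon 1, Taxon 5, Taxon 6, and Taxon 7 show the derived state 'no' for C5, supporting them as a clade.
C6 (derived state 'yes') is unique to Taxon 7 (autapomorphy; uninformative for grouping).
Most parsimonious ingroup topology: ((((Taxon 5,Taxon 6),Taxon 1),Taxon 7),Taxon 2).
Taxon 1 and Taxon 7 share a more recent common ancestor with each other than either does with Taxon 2, so Taxon 2 is the least closely related of the three.

Taxon 2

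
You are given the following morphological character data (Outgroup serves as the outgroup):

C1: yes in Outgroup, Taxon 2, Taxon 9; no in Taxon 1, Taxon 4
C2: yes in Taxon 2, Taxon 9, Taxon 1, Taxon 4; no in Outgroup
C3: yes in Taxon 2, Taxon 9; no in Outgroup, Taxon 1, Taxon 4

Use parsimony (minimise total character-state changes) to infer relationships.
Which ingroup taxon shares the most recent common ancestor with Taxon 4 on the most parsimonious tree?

Character polarity is set by the outgroup: the derived state is whichever differs from the outgroup's state, so for C1 the derived state is 'no', and for the remaining characters it is 'yes'.
Only Taxon 1 and Taxon 4 show the derived state 'no' for C1, supporting them as a clade.
C2 (derived state 'yes') is shared by all ingroup taxa — unites the whole ingroup.
C3 (derived state 'yes') is shared by Taxon 2 and Taxon 9 — a synapomorphy uniting that clade.
Most parsimonious ingroup topology: ((Taxon 2,Taxon 9),(Taxon 1,Taxon 4)).
Taxon 4 and Taxon 1 form a cherry on this tree, so they are sister taxa.

Taxon 1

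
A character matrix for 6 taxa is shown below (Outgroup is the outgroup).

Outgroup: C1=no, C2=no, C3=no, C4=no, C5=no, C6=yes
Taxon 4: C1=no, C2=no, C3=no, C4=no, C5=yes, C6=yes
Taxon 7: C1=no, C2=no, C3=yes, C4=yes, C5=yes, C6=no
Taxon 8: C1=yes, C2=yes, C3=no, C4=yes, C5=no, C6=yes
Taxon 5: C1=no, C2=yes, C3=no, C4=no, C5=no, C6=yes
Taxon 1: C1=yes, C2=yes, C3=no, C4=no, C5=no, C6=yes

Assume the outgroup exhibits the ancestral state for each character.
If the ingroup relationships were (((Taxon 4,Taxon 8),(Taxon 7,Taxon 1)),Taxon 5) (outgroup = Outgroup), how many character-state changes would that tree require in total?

Map each character onto (((Taxon 4,Taxon 8),(Taxon 7,Taxon 1)),Taxon 5) (rooted by Outgroup) and count the minimum state changes it requires (Fitch parsimony):
C1: 2; C2: 3; C3: 1; C4: 2; C5: 2; C6: 1.
Total tree length = 11.

11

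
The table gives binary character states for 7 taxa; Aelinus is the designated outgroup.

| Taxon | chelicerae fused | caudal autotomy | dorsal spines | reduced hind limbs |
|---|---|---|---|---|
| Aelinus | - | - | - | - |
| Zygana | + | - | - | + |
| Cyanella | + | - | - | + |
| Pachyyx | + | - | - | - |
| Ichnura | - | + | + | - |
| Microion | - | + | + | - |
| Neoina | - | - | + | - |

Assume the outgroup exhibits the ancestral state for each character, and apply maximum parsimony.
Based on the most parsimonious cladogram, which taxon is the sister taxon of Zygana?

Cyanella

The outgroup has state '-' for every character, so '+' is the derived state throughout.
chelicerae fused: derived state '+' in Cyanella, Pachyyx, and Zygana only — synapomorphy for {Cyanella, Pachyyx, Zygana}.
caudal autotomy (derived state '+') is shared by Ichnura and Microion — a synapomorphy uniting that clade.
Only Ichnura, Microion, and Neoina show the derived state '+' for dorsal spines, supporting them as a clade.
reduced hind limbs (derived state '+') is shared by Cyanella and Zygana — a synapomorphy uniting that clade.
Most parsimonious ingroup topology: (((Zygana,Cyanella),Pachyyx),((Ichnura,Microion),Neoina)).
Zygana and Cyanella form a cherry on this tree, so they are sister taxa.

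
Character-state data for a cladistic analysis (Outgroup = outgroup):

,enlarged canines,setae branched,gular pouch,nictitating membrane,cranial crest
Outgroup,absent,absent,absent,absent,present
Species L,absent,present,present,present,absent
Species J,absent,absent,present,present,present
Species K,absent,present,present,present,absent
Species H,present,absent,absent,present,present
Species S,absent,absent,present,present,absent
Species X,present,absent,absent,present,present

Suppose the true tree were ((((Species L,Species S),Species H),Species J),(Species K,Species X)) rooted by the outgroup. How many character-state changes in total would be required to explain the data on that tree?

10

Map each character onto ((((Species L,Species S),Species H),Species J),(Species K,Species X)) (rooted by Outgroup) and count the minimum state changes it requires (Fitch parsimony):
enlarged canines: 2; setae branched: 2; gular pouch: 3; nictitating membrane: 1; cranial crest: 2.
Total tree length = 10.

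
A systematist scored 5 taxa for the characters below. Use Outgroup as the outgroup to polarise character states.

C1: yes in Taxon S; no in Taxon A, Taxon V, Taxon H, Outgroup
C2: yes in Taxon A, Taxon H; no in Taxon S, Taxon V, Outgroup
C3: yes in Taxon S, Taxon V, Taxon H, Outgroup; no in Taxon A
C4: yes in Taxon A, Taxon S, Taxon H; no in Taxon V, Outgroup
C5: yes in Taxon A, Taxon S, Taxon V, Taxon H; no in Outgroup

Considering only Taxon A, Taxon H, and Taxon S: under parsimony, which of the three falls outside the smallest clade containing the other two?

Character polarity is set by the outgroup: the derived state is whichever differs from the outgroup's state, so for C3 the derived state is 'no', and for the remaining characters it is 'yes'.
C1 (derived state 'yes') is unique to Taxon S (autapomorphy; uninformative for grouping).
C2: derived state 'yes' in Taxon A and Taxon H only — synapomorphy for {Taxon A, Taxon H}.
C3: derived state 'no' in Taxon A only — an autapomorphy, so it tells us nothing about relationships among taxa.
C4 (derived state 'yes') is shared by Taxon A, Taxon H, and Taxon S — a synapomorphy uniting that clade.
C5 (derived state 'yes') is shared by all ingroup taxa — unites the whole ingroup.
Most parsimonious ingroup topology: (((Taxon A,Taxon H),Taxon S),Taxon V).
Taxon H and Taxon A share a more recent common ancestor with each other than either does with Taxon S, so Taxon S is the least closely related of the three.

Taxon S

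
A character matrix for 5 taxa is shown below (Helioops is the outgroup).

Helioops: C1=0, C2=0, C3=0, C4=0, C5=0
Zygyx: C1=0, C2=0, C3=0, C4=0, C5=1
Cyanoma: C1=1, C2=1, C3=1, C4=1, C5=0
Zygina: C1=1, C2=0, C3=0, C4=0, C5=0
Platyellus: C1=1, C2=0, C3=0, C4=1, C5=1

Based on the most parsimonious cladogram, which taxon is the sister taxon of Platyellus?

Cyanoma

The outgroup has state '0' for every character, so '1' is the derived state throughout.
Only Cyanoma, Platyellus, and Zygina show the derived state '1' for C1, supporting them as a clade.
C2: derived state '1' in Cyanoma only — an autapomorphy, so it tells us nothing about relationships among taxa.
C3: derived state '1' in Cyanoma only — an autapomorphy, so it tells us nothing about relationships among taxa.
Only Cyanoma and Platyellus show the derived state '1' for C4, supporting them as a clade.
C5 (state '1') occurs in Platyellus and Zygyx but conflicts with the nesting implied by the other characters — most parsimoniously interpreted as homoplasy.
Most parsimonious ingroup topology: (Zygyx,((Cyanoma,Platyellus),Zygina)).
Platyellus and Cyanoma form a cherry on this tree, so they are sister taxa.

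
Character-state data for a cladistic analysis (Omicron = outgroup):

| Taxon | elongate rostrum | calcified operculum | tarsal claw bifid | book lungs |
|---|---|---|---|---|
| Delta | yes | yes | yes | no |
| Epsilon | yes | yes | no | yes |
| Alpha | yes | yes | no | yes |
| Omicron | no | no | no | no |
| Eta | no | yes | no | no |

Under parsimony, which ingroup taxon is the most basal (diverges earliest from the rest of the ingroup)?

Eta

The outgroup has state 'no' for every character, so 'yes' is the derived state throughout.
Only Alpha, Delta, and Epsilon show the derived state 'yes' for elongate rostrum, supporting them as a clade.
calcified operculum (derived state 'yes') is shared by all ingroup taxa — unites the whole ingroup.
tarsal claw bifid (derived state 'yes') is unique to Delta (autapomorphy; uninformative for grouping).
Only Alpha and Epsilon show the derived state 'yes' for book lungs, supporting them as a clade.
Most parsimonious ingroup topology: ((Delta,(Epsilon,Alpha)),Eta).
Eta is sister to the clade containing all other ingroup taxa, so it is the earliest-diverging (most basal) ingroup lineage.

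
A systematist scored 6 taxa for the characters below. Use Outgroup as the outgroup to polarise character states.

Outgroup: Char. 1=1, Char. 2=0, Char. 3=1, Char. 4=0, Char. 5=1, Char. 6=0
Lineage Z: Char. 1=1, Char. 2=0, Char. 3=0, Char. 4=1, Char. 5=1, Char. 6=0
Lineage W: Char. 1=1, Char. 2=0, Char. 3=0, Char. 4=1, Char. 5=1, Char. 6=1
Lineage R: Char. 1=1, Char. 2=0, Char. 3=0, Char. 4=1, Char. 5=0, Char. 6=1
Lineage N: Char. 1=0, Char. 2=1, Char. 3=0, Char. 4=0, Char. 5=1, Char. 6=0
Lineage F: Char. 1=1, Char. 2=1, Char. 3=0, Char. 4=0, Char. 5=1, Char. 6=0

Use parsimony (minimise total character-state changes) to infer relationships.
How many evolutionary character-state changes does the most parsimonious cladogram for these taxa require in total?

6

Character polarity is set by the outgroup: the derived state is whichever differs from the outgroup's state, so for Char. 1, Char. 3, Char. 5 the derived state is '0', and for the remaining characters it is '1'.
Char. 1: derived state '0' in Lineage N only — an autapomorphy, so it tells us nothing about relationships among taxa.
Char. 2: derived state '1' in Lineage F and Lineage N only — synapomorphy for {Lineage F, Lineage N}.
Char. 3 (derived state '0') is shared by all ingroup taxa — unites the whole ingroup.
Only Lineage R, Lineage W, and Lineage Z show the derived state '1' for Char. 4, supporting them as a clade.
Char. 5 (derived state '0') is unique to Lineage R (autapomorphy; uninformative for grouping).
Only Lineage R and Lineage W show the derived state '1' for Char. 6, supporting them as a clade.
Most parsimonious ingroup topology: ((Lineage Z,(Lineage W,Lineage R)),(Lineage N,Lineage F)).
Changes per character on this tree: Char. 1: 1; Char. 2: 1; Char. 3: 1; Char. 4: 1; Char. 5: 1; Char. 6: 1.
Total = 6.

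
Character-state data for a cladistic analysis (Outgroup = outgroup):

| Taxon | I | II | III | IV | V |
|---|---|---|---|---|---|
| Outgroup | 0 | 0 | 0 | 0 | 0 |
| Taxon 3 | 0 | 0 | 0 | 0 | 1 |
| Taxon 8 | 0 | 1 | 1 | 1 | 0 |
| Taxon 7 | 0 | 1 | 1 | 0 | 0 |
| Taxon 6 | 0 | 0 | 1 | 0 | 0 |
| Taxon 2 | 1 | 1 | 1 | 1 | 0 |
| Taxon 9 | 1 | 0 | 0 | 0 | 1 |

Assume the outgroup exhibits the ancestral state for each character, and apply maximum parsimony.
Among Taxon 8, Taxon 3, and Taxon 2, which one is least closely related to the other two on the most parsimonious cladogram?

Taxon 3

The outgroup has state '0' for every character, so '1' is the derived state throughout.
I (state '1') occurs in Taxon 2 and Taxon 9 but conflicts with the nesting implied by the other characters — most parsimoniously interpreted as homoplasy.
Only Taxon 2, Taxon 7, and Taxon 8 show the derived state '1' for II, supporting them as a clade.
III (derived state '1') is shared by Taxon 2, Taxon 6, Taxon 7, and Taxon 8 — a synapomorphy uniting that clade.
IV: derived state '1' in Taxon 2 and Taxon 8 only — synapomorphy for {Taxon 2, Taxon 8}.
Only Taxon 3 and Taxon 9 show the derived state '1' for V, supporting them as a clade.
Most parsimonious ingroup topology: ((Taxon 3,Taxon 9),(((Taxon 8,Taxon 2),Taxon 7),Taxon 6)).
Taxon 2 and Taxon 8 share a more recent common ancestor with each other than either does with Taxon 3, so Taxon 3 is the least closely related of the three.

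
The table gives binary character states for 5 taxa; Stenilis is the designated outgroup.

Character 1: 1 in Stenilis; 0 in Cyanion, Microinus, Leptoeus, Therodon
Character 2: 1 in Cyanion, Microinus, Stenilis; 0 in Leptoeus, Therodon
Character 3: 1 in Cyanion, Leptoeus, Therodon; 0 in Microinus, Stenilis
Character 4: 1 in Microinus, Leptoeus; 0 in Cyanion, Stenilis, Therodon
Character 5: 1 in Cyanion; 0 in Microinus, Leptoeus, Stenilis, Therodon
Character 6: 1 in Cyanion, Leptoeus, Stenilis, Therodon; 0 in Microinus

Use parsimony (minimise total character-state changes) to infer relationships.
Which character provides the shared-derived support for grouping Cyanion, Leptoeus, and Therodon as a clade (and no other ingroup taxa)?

Character 3

Character polarity is set by the outgroup: the derived state is whichever differs from the outgroup's state, so for Character 1, Character 2, Character 6 the derived state is '0', and for the remaining characters it is '1'.
Character 1 (derived state '0') is shared by all ingroup taxa — unites the whole ingroup.
Character 2: derived state '0' in Leptoeus and Therodon only — synapomorphy for {Leptoeus, Therodon}.
Character 3: derived state '1' in Cyanion, Leptoeus, and Therodon only — synapomorphy for {Cyanion, Leptoeus, Therodon}.
Character 4 groups Leptoeus and Microinus, which is incompatible with the clades supported by the remaining characters; treating it as convergent (homoplasy) costs fewer steps than any alternative tree.
Character 5 (derived state '1') is unique to Cyanion (autapomorphy; uninformative for grouping).
Character 6: derived state '0' in Microinus only — an autapomorphy, so it tells us nothing about relationships among taxa.
Most parsimonious ingroup topology: ((Cyanion,(Therodon,Leptoeus)),Microinus).
The clade {Cyanion, Leptoeus, Therodon} is supported by Character 3: its derived state '1' occurs in exactly those taxa and in no other taxon (including the outgroup).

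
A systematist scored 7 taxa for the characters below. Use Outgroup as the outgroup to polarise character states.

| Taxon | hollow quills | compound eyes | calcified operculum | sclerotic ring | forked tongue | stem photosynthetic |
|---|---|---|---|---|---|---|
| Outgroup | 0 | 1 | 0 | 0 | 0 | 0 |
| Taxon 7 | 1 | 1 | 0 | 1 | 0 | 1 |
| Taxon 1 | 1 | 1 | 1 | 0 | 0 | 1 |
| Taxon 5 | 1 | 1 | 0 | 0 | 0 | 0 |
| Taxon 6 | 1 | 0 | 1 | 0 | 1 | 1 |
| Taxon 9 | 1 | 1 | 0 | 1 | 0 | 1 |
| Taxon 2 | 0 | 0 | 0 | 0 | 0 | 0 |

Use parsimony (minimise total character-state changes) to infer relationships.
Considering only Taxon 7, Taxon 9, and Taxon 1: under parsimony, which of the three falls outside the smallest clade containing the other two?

Taxon 1

Character polarity is set by the outgroup: the derived state is whichever differs from the outgroup's state, so for compound eyes the derived state is '0', and for the remaining characters it is '1'.
hollow quills: derived state '1' in Taxon 1, Taxon 5, Taxon 6, Taxon 7, and Taxon 9 only — synapomorphy for {Taxon 1, Taxon 5, Taxon 6, Taxon 7, Taxon 9}.
compound eyes (state '0') occurs in Taxon 2 and Taxon 6 but conflicts with the nesting implied by the other characters — most parsimoniously interpreted as homoplasy.
Only Taxon 1 and Taxon 6 show the derived state '1' for calcified operculum, supporting them as a clade.
sclerotic ring: derived state '1' in Taxon 7 and Taxon 9 only — synapomorphy for {Taxon 7, Taxon 9}.
forked tongue (derived state '1') is unique to Taxon 6 (autapomorphy; uninformative for grouping).
stem photosynthetic: derived state '1' in Taxon 1, Taxon 6, Taxon 7, and Taxon 9 only — synapomorphy for {Taxon 1, Taxon 6, Taxon 7, Taxon 9}.
Most parsimonious ingroup topology: ((((Taxon 7,Taxon 9),(Taxon 1,Taxon 6)),Taxon 5),Taxon 2).
Taxon 9 and Taxon 7 share a more recent common ancestor with each other than either does with Taxon 1, so Taxon 1 is the least closely related of the three.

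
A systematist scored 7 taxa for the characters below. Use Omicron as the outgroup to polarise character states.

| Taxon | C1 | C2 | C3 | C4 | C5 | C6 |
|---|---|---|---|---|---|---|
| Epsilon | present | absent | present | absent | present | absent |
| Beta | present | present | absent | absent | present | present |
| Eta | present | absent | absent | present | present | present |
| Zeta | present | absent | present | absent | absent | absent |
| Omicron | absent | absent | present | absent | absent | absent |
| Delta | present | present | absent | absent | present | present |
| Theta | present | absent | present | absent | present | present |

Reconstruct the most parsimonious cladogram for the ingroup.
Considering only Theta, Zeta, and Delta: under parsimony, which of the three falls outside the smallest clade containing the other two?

Character polarity is set by the outgroup: the derived state is whichever differs from the outgroup's state, so for C3 the derived state is 'absent', and for the remaining characters it is 'present'.
All ingroup taxa share the derived state 'present' for C1; it defines the ingroup but does not resolve relationships within it.
C2 (derived state 'present') is shared by Beta and Delta — a synapomorphy uniting that clade.
C3 (derived state 'absent') is shared by Beta, Delta, and Eta — a synapomorphy uniting that clade.
C4 (derived state 'present') is unique to Eta (autapomorphy; uninformative for grouping).
Only Beta, Delta, Epsilon, Eta, and Theta show the derived state 'present' for C5, supporting them as a clade.
Only Beta, Delta, Eta, and Theta show the derived state 'present' for C6, supporting them as a clade.
Most parsimonious ingroup topology: (((((Beta,Delta),Eta),Theta),Epsilon),Zeta).
Delta and Theta share a more recent common ancestor with each other than either does with Zeta, so Zeta is the least closely related of the three.

Zeta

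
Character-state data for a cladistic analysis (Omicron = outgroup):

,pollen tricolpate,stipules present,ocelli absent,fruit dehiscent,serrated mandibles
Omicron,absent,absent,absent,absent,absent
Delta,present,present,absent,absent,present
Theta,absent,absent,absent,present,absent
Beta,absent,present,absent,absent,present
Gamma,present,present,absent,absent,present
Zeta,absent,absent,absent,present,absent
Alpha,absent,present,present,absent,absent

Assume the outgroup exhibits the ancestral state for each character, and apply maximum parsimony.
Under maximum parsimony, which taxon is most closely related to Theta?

Zeta

The outgroup has state 'absent' for every character, so 'present' is the derived state throughout.
pollen tricolpate (derived state 'present') is shared by Delta and Gamma — a synapomorphy uniting that clade.
Only Alpha, Beta, Delta, and Gamma show the derived state 'present' for stipules present, supporting them as a clade.
ocelli absent (derived state 'present') is unique to Alpha (autapomorphy; uninformative for grouping).
fruit dehiscent (derived state 'present') is shared by Theta and Zeta — a synapomorphy uniting that clade.
serrated mandibles (derived state 'present') is shared by Beta, Delta, and Gamma — a synapomorphy uniting that clade.
Most parsimonious ingroup topology: ((((Delta,Gamma),Beta),Alpha),(Theta,Zeta)).
Theta and Zeta form a cherry on this tree, so they are sister taxa.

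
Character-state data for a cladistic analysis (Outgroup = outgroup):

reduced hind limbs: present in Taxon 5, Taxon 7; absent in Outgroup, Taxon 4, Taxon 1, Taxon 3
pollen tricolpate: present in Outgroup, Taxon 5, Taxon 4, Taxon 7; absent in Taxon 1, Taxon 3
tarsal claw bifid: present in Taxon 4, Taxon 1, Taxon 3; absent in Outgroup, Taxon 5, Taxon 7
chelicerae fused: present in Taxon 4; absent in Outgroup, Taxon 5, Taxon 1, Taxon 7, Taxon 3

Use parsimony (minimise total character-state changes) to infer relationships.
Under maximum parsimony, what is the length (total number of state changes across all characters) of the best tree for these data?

Character polarity is set by the outgroup: the derived state is whichever differs from the outgroup's state, so for pollen tricolpate the derived state is 'absent', and for the remaining characters it is 'present'.
reduced hind limbs (derived state 'present') is shared by Taxon 5 and Taxon 7 — a synapomorphy uniting that clade.
pollen tricolpate: derived state 'absent' in Taxon 1 and Taxon 3 only — synapomorphy for {Taxon 1, Taxon 3}.
tarsal claw bifid: derived state 'present' in Taxon 1, Taxon 3, and Taxon 4 only — synapomorphy for {Taxon 1, Taxon 3, Taxon 4}.
chelicerae fused (derived state 'present') is unique to Taxon 4 (autapomorphy; uninformative for grouping).
Most parsimonious ingroup topology: ((Taxon 5,Taxon 7),(Taxon 4,(Taxon 1,Taxon 3))).
Changes per character on this tree: reduced hind limbs: 1; pollen tricolpate: 1; tarsal claw bifid: 1; chelicerae fused: 1.
Total = 4.

4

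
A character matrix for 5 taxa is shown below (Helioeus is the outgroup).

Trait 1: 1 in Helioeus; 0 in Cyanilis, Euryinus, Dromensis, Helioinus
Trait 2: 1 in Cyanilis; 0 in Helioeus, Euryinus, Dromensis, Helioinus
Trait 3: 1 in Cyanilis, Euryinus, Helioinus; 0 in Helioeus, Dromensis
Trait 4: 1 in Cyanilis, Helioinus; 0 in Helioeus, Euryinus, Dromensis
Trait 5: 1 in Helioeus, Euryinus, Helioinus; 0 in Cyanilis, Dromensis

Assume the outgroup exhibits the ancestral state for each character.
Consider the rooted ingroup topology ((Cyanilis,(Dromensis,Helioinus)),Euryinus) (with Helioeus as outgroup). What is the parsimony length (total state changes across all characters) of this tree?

8

Map each character onto ((Cyanilis,(Dromensis,Helioinus)),Euryinus) (rooted by Helioeus) and count the minimum state changes it requires (Fitch parsimony):
Trait 1: 1; Trait 2: 1; Trait 3: 2; Trait 4: 2; Trait 5: 2.
Total tree length = 8.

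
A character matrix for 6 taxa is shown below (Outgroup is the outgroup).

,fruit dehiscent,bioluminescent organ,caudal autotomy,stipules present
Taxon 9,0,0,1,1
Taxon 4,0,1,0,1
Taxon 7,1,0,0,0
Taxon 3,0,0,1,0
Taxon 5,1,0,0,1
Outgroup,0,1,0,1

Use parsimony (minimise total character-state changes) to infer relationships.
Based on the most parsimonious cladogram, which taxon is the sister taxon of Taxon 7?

Taxon 5

Character polarity is set by the outgroup: the derived state is whichever differs from the outgroup's state, so for bioluminescent organ, stipules present the derived state is '0', and for the remaining characters it is '1'.
fruit dehiscent: derived state '1' in Taxon 5 and Taxon 7 only — synapomorphy for {Taxon 5, Taxon 7}.
Only Taxon 3, Taxon 5, Taxon 7, and Taxon 9 show the derived state '0' for bioluminescent organ, supporting them as a clade.
caudal autotomy: derived state '1' in Taxon 3 and Taxon 9 only — synapomorphy for {Taxon 3, Taxon 9}.
stipules present groups Taxon 3 and Taxon 7, which is incompatible with the clades supported by the remaining characters; treating it as convergent (homoplasy) costs fewer steps than any alternative tree.
Most parsimonious ingroup topology: (((Taxon 7,Taxon 5),(Taxon 3,Taxon 9)),Taxon 4).
Taxon 7 and Taxon 5 form a cherry on this tree, so they are sister taxa.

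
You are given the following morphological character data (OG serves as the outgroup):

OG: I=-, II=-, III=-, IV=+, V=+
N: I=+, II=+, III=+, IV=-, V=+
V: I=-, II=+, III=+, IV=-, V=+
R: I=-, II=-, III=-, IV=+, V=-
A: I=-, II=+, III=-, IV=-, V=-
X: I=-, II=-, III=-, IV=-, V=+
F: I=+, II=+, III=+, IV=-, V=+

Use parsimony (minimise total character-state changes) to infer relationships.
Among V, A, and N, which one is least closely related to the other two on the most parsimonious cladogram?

A

Character polarity is set by the outgroup: the derived state is whichever differs from the outgroup's state, so for IV, V the derived state is '-', and for the remaining characters it is '+'.
I (derived state '+') is shared by F and N — a synapomorphy uniting that clade.
II: derived state '+' in A, F, N, and V only — synapomorphy for {A, F, N, V}.
III (derived state '+') is shared by F, N, and V — a synapomorphy uniting that clade.
IV (derived state '-') is shared by A, F, N, V, and X — a synapomorphy uniting that clade.
V groups A and R, which is incompatible with the clades supported by the remaining characters; treating it as convergent (homoplasy) costs fewer steps than any alternative tree.
Most parsimonious ingroup topology: (((((N,F),V),A),X),R).
V and N share a more recent common ancestor with each other than either does with A, so A is the least closely related of the three.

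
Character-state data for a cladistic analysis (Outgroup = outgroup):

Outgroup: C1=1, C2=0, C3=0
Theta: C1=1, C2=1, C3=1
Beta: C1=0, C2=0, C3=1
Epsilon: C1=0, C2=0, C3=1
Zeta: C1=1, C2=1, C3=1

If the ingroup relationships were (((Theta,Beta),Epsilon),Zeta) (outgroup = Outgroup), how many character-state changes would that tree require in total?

Map each character onto (((Theta,Beta),Epsilon),Zeta) (rooted by Outgroup) and count the minimum state changes it requires (Fitch parsimony):
C1: 2; C2: 2; C3: 1.
Total tree length = 5.

5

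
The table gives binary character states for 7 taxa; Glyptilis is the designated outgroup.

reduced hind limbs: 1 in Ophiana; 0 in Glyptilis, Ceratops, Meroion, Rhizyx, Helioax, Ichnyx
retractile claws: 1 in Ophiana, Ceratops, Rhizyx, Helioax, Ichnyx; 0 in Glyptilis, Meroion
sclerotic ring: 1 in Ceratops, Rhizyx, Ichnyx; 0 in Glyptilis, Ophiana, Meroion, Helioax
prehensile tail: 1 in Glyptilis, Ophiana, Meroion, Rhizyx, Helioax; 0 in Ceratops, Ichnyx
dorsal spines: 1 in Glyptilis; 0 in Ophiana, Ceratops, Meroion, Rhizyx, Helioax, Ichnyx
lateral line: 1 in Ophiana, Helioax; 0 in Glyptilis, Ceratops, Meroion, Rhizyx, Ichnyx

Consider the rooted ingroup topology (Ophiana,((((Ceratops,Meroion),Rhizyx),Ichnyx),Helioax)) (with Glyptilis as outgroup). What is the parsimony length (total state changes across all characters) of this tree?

10

Map each character onto (Ophiana,((((Ceratops,Meroion),Rhizyx),Ichnyx),Helioax)) (rooted by Glyptilis) and count the minimum state changes it requires (Fitch parsimony):
reduced hind limbs: 1; retractile claws: 2; sclerotic ring: 2; prehensile tail: 2; dorsal spines: 1; lateral line: 2.
Total tree length = 10.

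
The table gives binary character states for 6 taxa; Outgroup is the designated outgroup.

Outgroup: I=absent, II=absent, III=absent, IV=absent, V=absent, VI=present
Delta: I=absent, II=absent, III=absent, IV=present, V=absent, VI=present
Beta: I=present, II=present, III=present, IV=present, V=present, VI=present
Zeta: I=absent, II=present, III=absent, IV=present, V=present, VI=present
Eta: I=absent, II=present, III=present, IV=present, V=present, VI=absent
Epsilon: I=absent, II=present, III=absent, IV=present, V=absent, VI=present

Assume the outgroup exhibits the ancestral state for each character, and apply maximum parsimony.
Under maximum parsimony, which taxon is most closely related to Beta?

Eta

Character polarity is set by the outgroup: the derived state is whichever differs from the outgroup's state, so for VI the derived state is 'absent', and for the remaining characters it is 'present'.
I: derived state 'present' in Beta only — an autapomorphy, so it tells us nothing about relationships among taxa.
II: derived state 'present' in Beta, Epsilon, Eta, and Zeta only — synapomorphy for {Beta, Epsilon, Eta, Zeta}.
III: derived state 'present' in Beta and Eta only — synapomorphy for {Beta, Eta}.
All ingroup taxa share the derived state 'present' for IV; it defines the ingroup but does not resolve relationships within it.
Only Beta, Eta, and Zeta show the derived state 'present' for V, supporting them as a clade.
VI (derived state 'absent') is unique to Eta (autapomorphy; uninformative for grouping).
Most parsimonious ingroup topology: (Delta,(((Beta,Eta),Zeta),Epsilon)).
Beta and Eta form a cherry on this tree, so they are sister taxa.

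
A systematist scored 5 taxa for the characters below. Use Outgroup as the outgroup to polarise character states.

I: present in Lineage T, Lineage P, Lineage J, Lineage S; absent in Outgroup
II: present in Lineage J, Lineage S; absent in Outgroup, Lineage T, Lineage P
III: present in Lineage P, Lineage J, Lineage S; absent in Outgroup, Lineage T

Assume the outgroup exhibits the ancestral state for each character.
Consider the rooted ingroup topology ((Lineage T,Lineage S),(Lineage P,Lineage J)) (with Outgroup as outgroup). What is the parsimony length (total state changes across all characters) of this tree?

Map each character onto ((Lineage T,Lineage S),(Lineage P,Lineage J)) (rooted by Outgroup) and count the minimum state changes it requires (Fitch parsimony):
I: 1; II: 2; III: 2.
Total tree length = 5.

5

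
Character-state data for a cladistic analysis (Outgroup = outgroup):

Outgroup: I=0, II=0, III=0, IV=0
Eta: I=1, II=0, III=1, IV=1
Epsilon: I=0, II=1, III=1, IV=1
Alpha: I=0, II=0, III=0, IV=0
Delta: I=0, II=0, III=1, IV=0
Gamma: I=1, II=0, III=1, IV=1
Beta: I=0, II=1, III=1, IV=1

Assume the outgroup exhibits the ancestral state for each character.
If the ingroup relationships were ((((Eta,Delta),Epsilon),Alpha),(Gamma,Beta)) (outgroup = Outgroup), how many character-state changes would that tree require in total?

9

Map each character onto ((((Eta,Delta),Epsilon),Alpha),(Gamma,Beta)) (rooted by Outgroup) and count the minimum state changes it requires (Fitch parsimony):
I: 2; II: 2; III: 2; IV: 3.
Total tree length = 9.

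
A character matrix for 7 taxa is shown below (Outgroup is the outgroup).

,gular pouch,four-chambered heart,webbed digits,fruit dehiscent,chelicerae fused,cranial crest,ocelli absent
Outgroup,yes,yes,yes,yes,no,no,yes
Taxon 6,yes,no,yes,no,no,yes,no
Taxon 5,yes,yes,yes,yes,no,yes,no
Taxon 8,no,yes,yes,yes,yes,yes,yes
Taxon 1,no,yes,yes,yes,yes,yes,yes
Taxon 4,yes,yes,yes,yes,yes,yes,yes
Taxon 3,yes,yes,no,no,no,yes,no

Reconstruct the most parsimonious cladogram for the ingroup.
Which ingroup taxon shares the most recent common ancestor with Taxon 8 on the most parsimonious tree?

Taxon 1

Character polarity is set by the outgroup: the derived state is whichever differs from the outgroup's state, so for gular pouch, four-chambered heart, webbed digits, fruit dehiscent, ocelli absent the derived state is 'no', and for the remaining characters it is 'yes'.
gular pouch (derived state 'no') is shared by Taxon 1 and Taxon 8 — a synapomorphy uniting that clade.
four-chambered heart (derived state 'no') is unique to Taxon 6 (autapomorphy; uninformative for grouping).
webbed digits (derived state 'no') is unique to Taxon 3 (autapomorphy; uninformative for grouping).
Only Taxon 3 and Taxon 6 show the derived state 'no' for fruit dehiscent, supporting them as a clade.
chelicerae fused (derived state 'yes') is shared by Taxon 1, Taxon 4, and Taxon 8 — a synapomorphy uniting that clade.
cranial crest (derived state 'yes') is shared by all ingroup taxa — unites the whole ingroup.
ocelli absent: derived state 'no' in Taxon 3, Taxon 5, and Taxon 6 only — synapomorphy for {Taxon 3, Taxon 5, Taxon 6}.
Most parsimonious ingroup topology: (((Taxon 6,Taxon 3),Taxon 5),((Taxon 8,Taxon 1),Taxon 4)).
Taxon 8 and Taxon 1 form a cherry on this tree, so they are sister taxa.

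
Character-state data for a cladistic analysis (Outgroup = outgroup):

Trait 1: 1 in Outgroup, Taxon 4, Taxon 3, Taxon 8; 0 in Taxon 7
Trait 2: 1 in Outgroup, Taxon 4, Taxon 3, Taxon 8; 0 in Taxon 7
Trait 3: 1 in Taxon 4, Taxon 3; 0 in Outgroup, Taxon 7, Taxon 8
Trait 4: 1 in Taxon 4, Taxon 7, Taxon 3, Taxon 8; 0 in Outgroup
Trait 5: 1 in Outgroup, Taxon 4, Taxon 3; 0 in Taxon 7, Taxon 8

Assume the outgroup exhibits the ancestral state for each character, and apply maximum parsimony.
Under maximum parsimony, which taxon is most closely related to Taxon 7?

Taxon 8

Character polarity is set by the outgroup: the derived state is whichever differs from the outgroup's state, so for Trait 1, Trait 2, Trait 5 the derived state is '0', and for the remaining characters it is '1'.
Trait 1 (derived state '0') is unique to Taxon 7 (autapomorphy; uninformative for grouping).
Trait 2: derived state '0' in Taxon 7 only — an autapomorphy, so it tells us nothing about relationships among taxa.
Only Taxon 3 and Taxon 4 show the derived state '1' for Trait 3, supporting them as a clade.
Trait 4 (derived state '1') is shared by all ingroup taxa — unites the whole ingroup.
Only Taxon 7 and Taxon 8 show the derived state '0' for Trait 5, supporting them as a clade.
Most parsimonious ingroup topology: ((Taxon 4,Taxon 3),(Taxon 7,Taxon 8)).
Taxon 7 and Taxon 8 form a cherry on this tree, so they are sister taxa.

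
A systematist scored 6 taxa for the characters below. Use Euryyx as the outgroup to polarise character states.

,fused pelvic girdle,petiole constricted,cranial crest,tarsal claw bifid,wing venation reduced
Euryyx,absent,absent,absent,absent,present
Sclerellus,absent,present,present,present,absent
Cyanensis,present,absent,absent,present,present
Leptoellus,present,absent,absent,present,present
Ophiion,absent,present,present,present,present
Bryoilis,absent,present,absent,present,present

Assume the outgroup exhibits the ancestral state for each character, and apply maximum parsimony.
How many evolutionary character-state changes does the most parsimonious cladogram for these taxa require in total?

5

Character polarity is set by the outgroup: the derived state is whichever differs from the outgroup's state, so for wing venation reduced the derived state is 'absent', and for the remaining characters it is 'present'.
Only Cyanensis and Leptoellus show the derived state 'present' for fused pelvic girdle, supporting them as a clade.
petiole constricted: derived state 'present' in Bryoilis, Ophiion, and Sclerellus only — synapomorphy for {Bryoilis, Ophiion, Sclerellus}.
Only Ophiion and Sclerellus show the derived state 'present' for cranial crest, supporting them as a clade.
tarsal claw bifid (derived state 'present') is shared by all ingroup taxa — unites the whole ingroup.
wing venation reduced (derived state 'absent') is unique to Sclerellus (autapomorphy; uninformative for grouping).
Most parsimonious ingroup topology: (((Sclerellus,Ophiion),Bryoilis),(Cyanensis,Leptoellus)).
Changes per character on this tree: fused pelvic girdle: 1; petiole constricted: 1; cranial crest: 1; tarsal claw bifid: 1; wing venation reduced: 1.
Total = 5.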